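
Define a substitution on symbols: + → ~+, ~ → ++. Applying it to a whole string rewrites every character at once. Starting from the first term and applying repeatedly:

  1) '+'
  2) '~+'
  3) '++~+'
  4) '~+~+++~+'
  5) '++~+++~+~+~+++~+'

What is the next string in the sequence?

~+~+++~+~+~+++~+++~+++~+~+~+++~+

Applying the rule to each of the 16 symbols of ++~+++~+~+~+++~+ gives the pieces ~+ ~+ ++ ~+ ~+ ~+ ++ ~+ ++ ~+ ++ ~+ ~+ ~+ ++ ~+, which concatenate to the answer.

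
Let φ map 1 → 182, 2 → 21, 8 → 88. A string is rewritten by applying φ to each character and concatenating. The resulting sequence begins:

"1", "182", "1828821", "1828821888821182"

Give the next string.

φ(1828821888821182) expands symbol-by-symbol to 182 88 21 88 88 21 182 88 88 88 88 21 182 182 88 21; joining the 16 pieces gives the next term.

182882188882118288888888211821828821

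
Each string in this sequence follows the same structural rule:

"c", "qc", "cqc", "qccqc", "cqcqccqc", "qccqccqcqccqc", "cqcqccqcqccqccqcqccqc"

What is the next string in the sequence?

qccqccqcqccqccqcqccqcqccqccqcqccqc

From term 3 onward, concatenate the second-to-last term with the last: c·qc = cqc, qc·cqc = qccqc, …
The next term joins qccqccqcqccqc and cqcqccqcqccqccqcqccqc.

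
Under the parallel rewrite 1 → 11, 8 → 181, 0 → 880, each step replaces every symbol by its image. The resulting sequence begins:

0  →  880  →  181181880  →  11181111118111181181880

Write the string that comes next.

Rewriting the 23 symbols of 11181111118111181181880 one by one yields 11 11 11 181 11 11 11 11 11 11 181 11 11 11 11 181 11 11 181 11 181 181 880; concatenated:

11111118111111111111118111111111181111118111181181880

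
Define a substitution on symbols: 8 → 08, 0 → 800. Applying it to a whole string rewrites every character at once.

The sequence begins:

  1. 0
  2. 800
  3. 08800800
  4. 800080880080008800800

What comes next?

0880080080008800080880080008800800800080880080008800800

Replace each of the 21 characters of 800080880080008800800 in place — 08 800 800 800 08 800 08 08 800 800 08 800 800 800 08 08 800 800 08 800 800 — and concatenate.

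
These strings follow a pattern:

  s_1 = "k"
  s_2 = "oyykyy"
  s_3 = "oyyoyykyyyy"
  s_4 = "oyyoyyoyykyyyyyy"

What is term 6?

oyyoyyoyyoyyoyykyyyyyyyyyy

s(k+1) = oyy·s(k)·yy, so each term gains oyy as a prefix and yy as a suffix.
From oyyoyyoyykyyyyyy, 2 further steps: oyyoyyoyykyyyyyy → oyyoyyoyyoyykyyyyyyyy → (answer).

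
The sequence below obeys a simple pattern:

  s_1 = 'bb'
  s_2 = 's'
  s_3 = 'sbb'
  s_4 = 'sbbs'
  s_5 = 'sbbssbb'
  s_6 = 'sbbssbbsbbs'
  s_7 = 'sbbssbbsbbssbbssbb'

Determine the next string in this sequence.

sbbssbbsbbssbbssbbsbbssbbsbbs

From term 3 onward, concatenate the last term with the second-to-last: s·bb = sbb, sbb·s = sbbs, …
Continuing: sbbssbbsbbssbbssbb · sbbssbbsbbs gives term 8.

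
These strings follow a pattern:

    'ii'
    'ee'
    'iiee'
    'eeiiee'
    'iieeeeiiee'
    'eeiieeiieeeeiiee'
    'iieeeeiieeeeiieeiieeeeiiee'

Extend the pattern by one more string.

From term 3 onward, concatenate the second-to-last term with the last: ii·ee = iiee, ee·iiee = eeiiee, …
Continuing: eeiieeiieeeeiiee · iieeeeiieeeeiieeiieeeeiiee gives term 8.

eeiieeiieeeeiieeiieeeeiieeeeiieeiieeeeiiee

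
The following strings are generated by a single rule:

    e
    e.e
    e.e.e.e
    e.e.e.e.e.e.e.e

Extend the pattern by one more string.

Every step duplicates the string with '.' between the halves.
Doubling e.e.e.e.e.e.e.e with '.' between the halves:

e.e.e.e.e.e.e.e.e.e.e.e.e.e.e.e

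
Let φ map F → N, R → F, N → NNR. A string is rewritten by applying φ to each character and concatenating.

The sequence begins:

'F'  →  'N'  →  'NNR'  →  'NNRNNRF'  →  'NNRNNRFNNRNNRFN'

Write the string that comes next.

Replace each of the 15 characters of NNRNNRFNNRNNRFN in place — NNR NNR F NNR NNR F N NNR NNR F NNR NNR F N NNR — and concatenate.

NNRNNRFNNRNNRFNNNRNNRFNNRNNRFNNNR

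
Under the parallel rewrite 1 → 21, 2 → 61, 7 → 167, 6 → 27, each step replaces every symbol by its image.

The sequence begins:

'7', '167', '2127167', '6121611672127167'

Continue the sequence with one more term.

Applying the rule to each of the 16 symbols of 6121611672127167 gives the pieces 27 21 61 21 27 21 21 27 167 61 21 61 167 21 27 167, which concatenate to the answer.

27216121272121271676121611672127167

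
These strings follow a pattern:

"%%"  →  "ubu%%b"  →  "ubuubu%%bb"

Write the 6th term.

Every step adds ubu to the front and b to the end of the previous string.
From ubuubu%%bb, 3 further steps: ubuubu%%bb → ubuubuubu%%bbb → ubuubuubuubu%%bbbb → (answer).

ubuubuubuubuubu%%bbbbb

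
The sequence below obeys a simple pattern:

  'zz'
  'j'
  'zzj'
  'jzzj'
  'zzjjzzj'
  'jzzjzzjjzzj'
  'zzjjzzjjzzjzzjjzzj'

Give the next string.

This is a Fibonacci-style word recurrence s(k) = s(k−2)·s(k−1): e.g. zz·j = zzj.
The next term joins jzzjzzjjzzj and zzjjzzjjzzjzzjjzzj.

jzzjzzjjzzjzzjjzzjjzzjzzjjzzj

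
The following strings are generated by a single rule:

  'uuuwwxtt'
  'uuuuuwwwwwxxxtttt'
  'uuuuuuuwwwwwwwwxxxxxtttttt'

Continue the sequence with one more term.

The n-th term is 2n+1 u's then 3n-1 w's then 2n-1 x's then 2n t's (n = 1, 2, …).
For the next term, n = 4, so the run lengths are 9, 11, 7, 8.

uuuuuuuuuwwwwwwwwwwwxxxxxxxtttttttt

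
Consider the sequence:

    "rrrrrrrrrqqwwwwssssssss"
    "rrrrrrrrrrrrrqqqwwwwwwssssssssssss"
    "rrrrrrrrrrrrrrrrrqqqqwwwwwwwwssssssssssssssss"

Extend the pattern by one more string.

Term n consists of 4n+1 r's, followed by n q's, followed by 2n w's, followed by 4n s's, where the shown terms are n = 2, 3, 4.
Setting n = 5 gives 21, 5, 10, 20 characters in each block.

rrrrrrrrrrrrrrrrrrrrrqqqqqwwwwwwwwwwssssssssssssssssssss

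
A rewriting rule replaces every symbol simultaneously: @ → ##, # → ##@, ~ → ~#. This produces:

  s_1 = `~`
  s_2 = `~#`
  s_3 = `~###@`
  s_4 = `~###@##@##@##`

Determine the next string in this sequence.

~###@##@##@####@##@####@##@####@##@

Applying the rule to each of the 13 symbols of ~###@##@##@## gives the pieces ~# ##@ ##@ ##@ ## ##@ ##@ ## ##@ ##@ ## ##@ ##@, which concatenate to the answer.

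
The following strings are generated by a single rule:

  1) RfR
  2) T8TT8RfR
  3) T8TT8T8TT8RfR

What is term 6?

Every step adds T8TT8 at the front: s(k+1) = T8TT8·s(k).
From T8TT8T8TT8RfR, 3 further steps: T8TT8T8TT8RfR → T8TT8T8TT8T8TT8RfR → T8TT8T8TT8T8TT8T8TT8RfR → (answer).

T8TT8T8TT8T8TT8T8TT8T8TT8RfR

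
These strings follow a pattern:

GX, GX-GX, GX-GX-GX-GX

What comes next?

GX-GX-GX-GX-GX-GX-GX-GX

Every step duplicates the string with '-' between the halves.
One more doubling of GX-GX-GX-GX gives the answer.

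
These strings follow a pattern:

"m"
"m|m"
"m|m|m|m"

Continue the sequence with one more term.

m|m|m|m|m|m|m|m

s(k+1) = s(k)·|·s(k) — each term doubles the last with '|' between the halves.
So the next term is two copies of m|m|m|m with '|' between the halves.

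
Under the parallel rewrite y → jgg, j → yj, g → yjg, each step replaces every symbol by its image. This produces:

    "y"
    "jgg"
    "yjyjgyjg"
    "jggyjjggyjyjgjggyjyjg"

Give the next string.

Replace each of the 21 characters of jggyjjggyjyjgjggyjyjg in place — yj yjg yjg jgg yj yj yjg yjg jgg yj jgg yj yjg yj yjg yjg jgg yj jgg yj yjg — and concatenate.

yjyjgyjgjggyjyjyjgyjgjggyjjggyjyjgyjyjgyjgjggyjjggyjyjg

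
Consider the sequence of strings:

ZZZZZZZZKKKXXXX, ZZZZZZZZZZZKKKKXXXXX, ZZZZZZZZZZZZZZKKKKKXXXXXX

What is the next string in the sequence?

ZZZZZZZZZZZZZZZZZKKKKKKXXXXXXX

Reading off run lengths: Z runs 8, 11, 14; K runs 3, 4, 5; X runs 4, 5, 6 — each is linear in n, where the shown terms are n = 2, 3, 4.
For the next term, n = 5, so the run lengths are 17, 6, 7.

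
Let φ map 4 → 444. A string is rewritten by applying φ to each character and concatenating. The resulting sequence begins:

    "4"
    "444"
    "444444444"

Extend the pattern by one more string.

Rewriting each symbol of 444444444: 4→444, 4→444, 4→444, 4→444, 4→444, 4→444, 4→444, 4→444, 4→444, which concatenates to 444 444 444 444 444 444 444 444 444.

444444444444444444444444444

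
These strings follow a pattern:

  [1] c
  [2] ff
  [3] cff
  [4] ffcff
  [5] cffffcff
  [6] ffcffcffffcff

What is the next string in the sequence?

Each term (from the third on) is the two preceding terms concatenated in order: term 3 = c·ff = cff.
So term 7 is cffffcff·ffcffcffffcff.

cffffcffffcffcffffcff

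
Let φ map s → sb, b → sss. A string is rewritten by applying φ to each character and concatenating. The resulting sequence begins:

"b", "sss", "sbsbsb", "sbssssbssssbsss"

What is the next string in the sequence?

Applying the rule to each of the 15 symbols of sbssssbssssbsss gives the pieces sb sss sb sb sb sb sss sb sb sb sb sss sb sb sb, which concatenate to the answer.

sbssssbsbsbsbssssbsbsbsbssssbsbsb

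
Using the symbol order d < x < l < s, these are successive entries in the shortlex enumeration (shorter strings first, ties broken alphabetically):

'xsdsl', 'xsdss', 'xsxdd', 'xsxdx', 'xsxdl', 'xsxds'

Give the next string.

xsxxd

Treat xsxds as a base-4 numeral over the given alphabet and add one, carrying through any trailing s's.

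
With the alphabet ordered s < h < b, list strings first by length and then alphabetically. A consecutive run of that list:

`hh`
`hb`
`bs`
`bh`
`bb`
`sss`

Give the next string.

Find the rightmost character of sss below b, bump it to the next letter, and reset everything to its right to s.

ssh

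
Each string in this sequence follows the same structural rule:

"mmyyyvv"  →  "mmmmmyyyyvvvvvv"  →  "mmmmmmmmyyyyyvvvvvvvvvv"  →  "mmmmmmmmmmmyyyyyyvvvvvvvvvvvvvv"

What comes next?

Term n consists of 3n-1 m's, followed by n+2 y's, followed by 4n-2 v's (n = 1, 2, …).
Setting n = 5 gives 14, 7, 18 characters in each block.

mmmmmmmmmmmmmmyyyyyyyvvvvvvvvvvvvvvvvvv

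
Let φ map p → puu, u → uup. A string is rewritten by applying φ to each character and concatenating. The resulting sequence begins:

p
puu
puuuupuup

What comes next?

puuuupuupuupuuppuuuupuuppuu

Apply φ to puuuupuup symbol by symbol: p→puu, u→uup, u→uup, u→uup, u→uup, p→puu, u→uup, u→uup, p→puu; joined: puu uup uup uup uup puu uup uup puu.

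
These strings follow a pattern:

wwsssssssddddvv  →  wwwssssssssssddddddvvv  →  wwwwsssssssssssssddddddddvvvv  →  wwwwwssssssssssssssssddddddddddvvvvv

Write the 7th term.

Term n consists of n w's, followed by 3n+1 s's, followed by 2n d's, followed by n v's, where the shown terms are n = 2, 3, 4, 5.
At n = 8 the blocks have lengths 8, 25, 16, 8.

wwwwwwwwsssssssssssssssssssssssssddddddddddddddddvvvvvvvv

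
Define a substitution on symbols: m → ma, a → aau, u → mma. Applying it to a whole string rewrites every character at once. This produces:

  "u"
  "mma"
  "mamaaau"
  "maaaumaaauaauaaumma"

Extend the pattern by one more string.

maaauaauaaummamaaauaauaaummaaauaaummaaauaaummamamaaau

φ(maaaumaaauaauaaumma) expands symbol-by-symbol to ma aau aau aau mma ma aau aau aau mma aau aau mma aau aau mma ma ma aau; joining the 19 pieces gives the next term.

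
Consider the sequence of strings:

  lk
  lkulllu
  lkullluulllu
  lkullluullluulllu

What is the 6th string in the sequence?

lkullluullluullluullluulllu

The strings grow by a fixed suffix ulllu each time.
From lkullluullluulllu, 2 further steps: lkullluullluulllu → lkullluullluullluulllu → (answer).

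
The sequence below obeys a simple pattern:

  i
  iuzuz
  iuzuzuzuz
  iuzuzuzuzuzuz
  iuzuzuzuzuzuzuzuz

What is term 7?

Each term is the previous one with uzuz appended.
From iuzuzuzuzuzuzuzuz, 2 further steps: iuzuzuzuzuzuzuzuz → iuzuzuzuzuzuzuzuzuzuz → (answer).

iuzuzuzuzuzuzuzuzuzuzuzuz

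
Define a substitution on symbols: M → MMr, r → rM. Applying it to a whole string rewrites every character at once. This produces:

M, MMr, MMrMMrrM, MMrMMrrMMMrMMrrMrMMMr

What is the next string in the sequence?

MMrMMrrMMMrMMrrMrMMMrMMrMMrrMMMrMMrrMrMMMrrMMMrMMrMMrrM

φ(MMrMMrrMMMrMMrrMrMMMr) expands symbol-by-symbol to MMr MMr rM MMr MMr rM rM MMr MMr MMr rM MMr MMr rM rM MMr rM MMr MMr MMr rM; joining the 21 pieces gives the next term.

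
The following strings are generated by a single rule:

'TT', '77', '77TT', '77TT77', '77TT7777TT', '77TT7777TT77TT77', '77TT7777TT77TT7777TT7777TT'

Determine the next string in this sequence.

This is a Fibonacci-style word recurrence s(k) = s(k−1)·s(k−2): e.g. 77·TT = 77TT.
The next term joins 77TT7777TT77TT7777TT7777TT and 77TT7777TT77TT77.

77TT7777TT77TT7777TT7777TT77TT7777TT77TT77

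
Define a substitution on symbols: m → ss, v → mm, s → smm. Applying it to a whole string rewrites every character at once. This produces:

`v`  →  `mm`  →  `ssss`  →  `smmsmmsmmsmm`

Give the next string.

smmsssssmmsssssmmsssssmmssss

Rewriting each symbol of smmsmmsmmsmm: s→smm, m→ss, m→ss, s→smm, m→ss, m→ss, s→smm, m→ss, m→ss, s→smm, m→ss, m→ss, which concatenates to smm ss ss smm ss ss smm ss ss smm ss ss.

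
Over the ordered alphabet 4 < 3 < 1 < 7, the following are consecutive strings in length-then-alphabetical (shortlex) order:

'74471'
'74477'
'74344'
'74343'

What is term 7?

Advancing 3 positions from 74343 through 74343 → 74341 → 74347 reaches term 7.

74334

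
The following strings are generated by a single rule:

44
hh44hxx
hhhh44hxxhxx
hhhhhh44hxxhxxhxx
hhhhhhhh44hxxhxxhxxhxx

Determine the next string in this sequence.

Every step adds hh to the front and hxx to the end of the previous string.
Applying this once more to hhhhhhhh44hxxhxxhxxhxx:

hhhhhhhhhh44hxxhxxhxxhxxhxx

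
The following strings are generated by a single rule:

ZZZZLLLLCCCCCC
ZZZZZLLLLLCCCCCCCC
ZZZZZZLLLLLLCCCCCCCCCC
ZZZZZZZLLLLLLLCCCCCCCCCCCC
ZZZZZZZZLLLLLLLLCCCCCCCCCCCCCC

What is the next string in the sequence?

Term n consists of n+1 Z's, followed by n+1 L's, followed by 2n C's, where the shown terms are n = 3, 4, 5, 6, 7.
For the next term, n = 8, so the run lengths are 9, 9, 16.

ZZZZZZZZZLLLLLLLLLCCCCCCCCCCCCCCCC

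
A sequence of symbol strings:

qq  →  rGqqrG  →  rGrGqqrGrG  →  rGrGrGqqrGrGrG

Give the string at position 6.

rGrGrGrGrGqqrGrGrGrGrG

s(k+1) = rG·s(k)·rG, so each term gains rG as a prefix and rG as a suffix.
From rGrGrGqqrGrGrG, 2 further steps: rGrGrGqqrGrGrG → rGrGrGrGqqrGrGrGrG → (answer).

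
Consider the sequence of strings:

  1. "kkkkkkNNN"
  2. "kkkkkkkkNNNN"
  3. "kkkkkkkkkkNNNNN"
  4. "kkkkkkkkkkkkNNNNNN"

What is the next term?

Reading off run lengths: k runs 6, 8, 10, 12; N runs 3, 4, 5, 6 — each is linear in n, where the shown terms are n = 3, 4, 5, 6.
Setting n = 7 gives 14, 7 characters in each block.

kkkkkkkkkkkkkkNNNNNNN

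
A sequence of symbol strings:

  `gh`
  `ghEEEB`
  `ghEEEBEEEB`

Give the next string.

Each term is the previous one with EEEB appended.
One more step from ghEEEBEEEB gives the answer.

ghEEEBEEEBEEEB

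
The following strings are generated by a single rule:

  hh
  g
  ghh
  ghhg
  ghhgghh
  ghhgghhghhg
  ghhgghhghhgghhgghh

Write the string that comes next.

This is a Fibonacci-style word recurrence s(k) = s(k−1)·s(k−2): e.g. g·hh = ghh.
Continuing: ghhgghhghhgghhgghh · ghhgghhghhg gives term 8.

ghhgghhghhgghhgghhghhgghhghhg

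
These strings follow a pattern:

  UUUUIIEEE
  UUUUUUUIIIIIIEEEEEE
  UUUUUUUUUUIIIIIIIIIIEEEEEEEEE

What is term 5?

UUUUUUUUUUUUUUUUIIIIIIIIIIIIIIIIIIEEEEEEEEEEEEEEE

Reading off run lengths: U runs 4, 7, 10; I runs 2, 6, 10; E runs 3, 6, 9 — each is linear in n (n = 1, 2, …).
At n = 5 the blocks have lengths 16, 18, 15.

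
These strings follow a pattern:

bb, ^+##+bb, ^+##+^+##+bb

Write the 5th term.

Every step adds ^+##+ at the front: s(k+1) = ^+##+·s(k).
From ^+##+^+##+bb, 2 further steps: ^+##+^+##+bb → ^+##+^+##+^+##+bb → (answer).

^+##+^+##+^+##+^+##+bb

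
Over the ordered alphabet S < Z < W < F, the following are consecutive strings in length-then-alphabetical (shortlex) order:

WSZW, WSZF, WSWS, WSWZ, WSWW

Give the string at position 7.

Advancing 2 positions from WSWW through WSWW → WSWF reaches term 7.

WSFS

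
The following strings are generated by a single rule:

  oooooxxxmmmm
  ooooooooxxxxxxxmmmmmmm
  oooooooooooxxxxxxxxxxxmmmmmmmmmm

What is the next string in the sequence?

Term n consists of 3n+2 o's, followed by 4n-1 x's, followed by 3n+1 m's (n = 1, 2, …).
Setting n = 4 gives 14, 15, 13 characters in each block.

ooooooooooooooxxxxxxxxxxxxxxxmmmmmmmmmmmmm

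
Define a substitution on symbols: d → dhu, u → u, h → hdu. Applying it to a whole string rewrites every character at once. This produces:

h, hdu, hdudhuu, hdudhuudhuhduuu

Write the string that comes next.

hdudhuudhuhduuudhuhduuhdudhuuuu

φ(hdudhuudhuhduuu) expands symbol-by-symbol to hdu dhu u dhu hdu u u dhu hdu u hdu dhu u u u; joining the 15 pieces gives the next term.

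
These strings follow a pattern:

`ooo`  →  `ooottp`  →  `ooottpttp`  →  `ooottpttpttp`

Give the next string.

The strings grow by a fixed suffix ttp each time.
Applying this once more to ooottpttpttp:

ooottpttpttpttp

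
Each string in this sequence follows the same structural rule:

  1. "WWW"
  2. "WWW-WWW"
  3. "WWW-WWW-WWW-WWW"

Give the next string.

Every step duplicates the string with '-' between the halves.
Doubling WWW-WWW-WWW-WWW with '-' between the halves:

WWW-WWW-WWW-WWW-WWW-WWW-WWW-WWW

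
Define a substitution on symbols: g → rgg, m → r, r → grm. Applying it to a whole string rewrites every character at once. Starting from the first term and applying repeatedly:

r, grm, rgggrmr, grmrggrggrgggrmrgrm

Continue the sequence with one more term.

rgggrmrgrmrggrgggrmrggrgggrmrggrggrgggrmrgrmrgggrmr

φ(grmrggrggrgggrmrgrm) expands symbol-by-symbol to rgg grm r grm rgg rgg grm rgg rgg grm rgg rgg rgg grm r grm rgg grm r; joining the 19 pieces gives the next term.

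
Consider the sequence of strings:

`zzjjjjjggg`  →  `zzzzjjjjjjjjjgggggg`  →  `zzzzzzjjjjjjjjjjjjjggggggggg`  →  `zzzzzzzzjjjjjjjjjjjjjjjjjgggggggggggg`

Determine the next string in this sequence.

Each string has the form z^{2n} j^{4n+1} g^{3n} (n = 1, 2, …).
Setting n = 5 gives 10, 21, 15 characters in each block.

zzzzzzzzzzjjjjjjjjjjjjjjjjjjjjjggggggggggggggg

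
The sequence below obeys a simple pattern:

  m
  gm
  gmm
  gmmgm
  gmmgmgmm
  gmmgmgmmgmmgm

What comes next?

Each term (from the third on) is the previous term followed by the one before it: term 3 = gm·m = gmm.
Continuing: gmmgmgmmgmmgm · gmmgmgmm gives term 7.

gmmgmgmmgmmgmgmmgmgmm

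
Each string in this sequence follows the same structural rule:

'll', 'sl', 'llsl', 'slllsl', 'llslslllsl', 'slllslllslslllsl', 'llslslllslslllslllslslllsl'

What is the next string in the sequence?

Each term (from the third on) is the two preceding terms concatenated in order: term 3 = ll·sl = llsl.
Continuing: slllslllslslllsl · llslslllslslllslllslslllsl gives term 8.

slllslllslslllslllslslllslslllslllslslllsl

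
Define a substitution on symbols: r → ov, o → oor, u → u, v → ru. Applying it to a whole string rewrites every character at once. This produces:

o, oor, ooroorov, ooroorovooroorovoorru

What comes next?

Applying the rule to each of the 21 symbols of ooroorovooroorovoorru gives the pieces oor oor ov oor oor ov oor ru oor oor ov oor oor ov oor ru oor oor ov ov u, which concatenate to the answer.

ooroorovooroorovoorruooroorovooroorovoorruooroorovovu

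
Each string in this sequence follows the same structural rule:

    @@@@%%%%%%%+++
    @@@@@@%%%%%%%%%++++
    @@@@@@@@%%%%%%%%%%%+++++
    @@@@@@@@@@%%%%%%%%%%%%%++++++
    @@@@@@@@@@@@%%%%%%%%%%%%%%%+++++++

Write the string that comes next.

Term n consists of 2n @'s, followed by 2n+3 %'s, followed by n+1 +'s, where the shown terms are n = 2, 3, 4, 5, 6.
At n = 7 the blocks have lengths 14, 17, 8.

@@@@@@@@@@@@@@%%%%%%%%%%%%%%%%%++++++++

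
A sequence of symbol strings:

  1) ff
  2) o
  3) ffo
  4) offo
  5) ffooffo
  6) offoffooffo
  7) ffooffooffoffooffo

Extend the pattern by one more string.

offoffooffoffooffooffoffooffo

From term 3 onward, concatenate the second-to-last term with the last: ff·o = ffo, o·ffo = offo, …
The next term joins offoffooffo and ffooffooffoffooffo.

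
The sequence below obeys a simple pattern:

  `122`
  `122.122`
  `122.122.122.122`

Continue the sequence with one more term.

Each string is two copies of the previous one joined by '.'.
Doubling 122.122.122.122 with '.' between the halves:

122.122.122.122.122.122.122.122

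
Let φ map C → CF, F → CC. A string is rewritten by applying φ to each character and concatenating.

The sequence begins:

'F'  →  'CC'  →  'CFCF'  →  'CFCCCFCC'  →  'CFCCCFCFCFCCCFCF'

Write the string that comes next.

Rewriting the 16 symbols of CFCCCFCFCFCCCFCF one by one yields CF CC CF CF CF CC CF CC CF CC CF CF CF CC CF CC; concatenated:

CFCCCFCFCFCCCFCCCFCCCFCFCFCCCFCC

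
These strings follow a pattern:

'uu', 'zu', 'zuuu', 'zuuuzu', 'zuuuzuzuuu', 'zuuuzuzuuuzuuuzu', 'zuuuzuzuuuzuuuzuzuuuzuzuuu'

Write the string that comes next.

zuuuzuzuuuzuuuzuzuuuzuzuuuzuuuzuzuuuzuuuzu

Each term (from the third on) is the previous term followed by the one before it: term 3 = zu·uu = zuuu.
Continuing: zuuuzuzuuuzuuuzuzuuuzuzuuu · zuuuzuzuuuzuuuzu gives term 8.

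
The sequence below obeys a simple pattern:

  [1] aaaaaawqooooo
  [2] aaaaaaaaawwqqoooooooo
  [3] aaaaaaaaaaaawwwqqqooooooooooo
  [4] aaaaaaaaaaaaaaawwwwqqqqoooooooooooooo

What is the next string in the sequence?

aaaaaaaaaaaaaaaaaawwwwwqqqqqooooooooooooooooo

The n-th term is 3n a's then n-1 w's then n-1 q's then 3n-1 o's, where the shown terms are n = 2, 3, 4, 5.
Setting n = 6 gives 18, 5, 5, 17 characters in each block.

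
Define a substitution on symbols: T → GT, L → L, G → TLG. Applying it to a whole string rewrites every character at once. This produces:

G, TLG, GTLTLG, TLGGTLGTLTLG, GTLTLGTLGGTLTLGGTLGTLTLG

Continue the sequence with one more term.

TLGGTLGTLTLGGTLTLGTLGGTLGTLTLGTLGGTLTLGGTLGTLTLG

Replace each of the 24 characters of GTLTLGTLGGTLTLGGTLGTLTLG in place — TLG GT L GT L TLG GT L TLG TLG GT L GT L TLG TLG GT L TLG GT L GT L TLG — and concatenate.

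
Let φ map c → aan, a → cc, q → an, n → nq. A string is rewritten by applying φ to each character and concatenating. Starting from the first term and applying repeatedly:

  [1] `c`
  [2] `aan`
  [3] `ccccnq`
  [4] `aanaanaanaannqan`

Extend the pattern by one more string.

Rewriting the 16 symbols of aanaanaanaannqan one by one yields cc cc nq cc cc nq cc cc nq cc cc nq nq an cc nq; concatenated:

ccccnqccccnqccccnqccccnqnqanccnq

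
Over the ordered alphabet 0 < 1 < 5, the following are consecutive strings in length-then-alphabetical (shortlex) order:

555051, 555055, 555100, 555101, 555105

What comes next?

555110

The successor of 555105 increments the rightmost position that isn't already 5 and resets every position after it to 0.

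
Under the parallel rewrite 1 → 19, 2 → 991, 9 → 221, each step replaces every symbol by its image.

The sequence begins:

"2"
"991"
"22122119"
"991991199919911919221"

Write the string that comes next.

Rewriting the 21 symbols of 991991199919911919221 one by one yields 221 221 19 221 221 19 19 221 221 221 19 221 221 19 19 221 19 221 991 991 19; concatenated:

2212211922122119192212212211922122119192211922199199119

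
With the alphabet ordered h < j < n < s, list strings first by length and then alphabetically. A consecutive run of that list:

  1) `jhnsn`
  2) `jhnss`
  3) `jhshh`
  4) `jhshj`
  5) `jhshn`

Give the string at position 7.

Advancing 2 positions from jhshn through jhshn → jhshs reaches term 7.

jhsjh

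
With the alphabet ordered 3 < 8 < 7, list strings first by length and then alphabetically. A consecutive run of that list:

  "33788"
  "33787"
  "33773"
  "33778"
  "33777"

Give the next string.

Find the rightmost character of 33777 below 7, bump it to the next letter, and reset everything to its right to 3.

38333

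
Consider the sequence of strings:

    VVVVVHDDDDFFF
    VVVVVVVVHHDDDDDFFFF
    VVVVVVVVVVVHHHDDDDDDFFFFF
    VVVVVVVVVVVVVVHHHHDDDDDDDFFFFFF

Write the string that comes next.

VVVVVVVVVVVVVVVVVHHHHHDDDDDDDDFFFFFFF

Term n consists of 3n+2 V's, followed by n H's, followed by n+3 D's, followed by n+2 F's (n = 1, 2, …).
At n = 5 the blocks have lengths 17, 5, 8, 7.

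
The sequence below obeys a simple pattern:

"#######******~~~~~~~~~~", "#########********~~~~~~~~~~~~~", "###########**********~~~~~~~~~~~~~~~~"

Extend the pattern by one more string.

#############************~~~~~~~~~~~~~~~~~~~

The n-th term is 2n+1 #'s then 2n *'s then 3n+1 ~'s, where the shown terms are n = 3, 4, 5.
At n = 6 the blocks have lengths 13, 12, 19.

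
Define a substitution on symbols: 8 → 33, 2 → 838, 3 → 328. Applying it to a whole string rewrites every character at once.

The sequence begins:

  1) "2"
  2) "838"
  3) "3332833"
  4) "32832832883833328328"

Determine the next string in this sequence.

Replace each of the 20 characters of 32832832883833328328 in place — 328 838 33 328 838 33 328 838 33 33 328 33 328 328 328 838 33 328 838 33 — and concatenate.

32883833328838333288383333328333283283288383332883833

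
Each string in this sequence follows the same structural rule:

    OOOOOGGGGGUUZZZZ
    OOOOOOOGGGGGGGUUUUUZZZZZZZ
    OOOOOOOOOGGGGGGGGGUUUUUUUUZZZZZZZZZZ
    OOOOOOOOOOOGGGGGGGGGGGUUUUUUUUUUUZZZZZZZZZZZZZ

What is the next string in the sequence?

Reading off run lengths: O runs 5, 7, 9, 11; G runs 5, 7, 9, 11; U runs 2, 5, 8, 11; Z runs 4, 7, 10, 13 — each is linear in n (n = 1, 2, …).
For the next term, n = 5, so the run lengths are 13, 13, 14, 16.

OOOOOOOOOOOOOGGGGGGGGGGGGGUUUUUUUUUUUUUUZZZZZZZZZZZZZZZZ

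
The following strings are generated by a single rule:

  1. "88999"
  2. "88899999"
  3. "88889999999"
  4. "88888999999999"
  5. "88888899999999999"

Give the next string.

Each string has the form 8^{n} 9^{2n-1}, where the shown terms are n = 2, 3, 4, 5, 6.
At n = 7 the blocks have lengths 7, 13.

88888889999999999999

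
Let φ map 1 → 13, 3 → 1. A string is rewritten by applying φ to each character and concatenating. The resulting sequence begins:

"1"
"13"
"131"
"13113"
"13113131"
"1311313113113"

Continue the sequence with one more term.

131131311311313113131

Replace each of the 13 characters of 1311313113113 in place — 13 1 13 13 1 13 1 13 13 1 13 13 1 — and concatenate.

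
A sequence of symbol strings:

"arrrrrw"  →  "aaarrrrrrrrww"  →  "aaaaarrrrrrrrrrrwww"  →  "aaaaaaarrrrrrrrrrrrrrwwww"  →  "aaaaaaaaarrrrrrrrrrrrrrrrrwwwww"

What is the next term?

Reading off run lengths: a runs 1, 3, 5, 7, 9; r runs 5, 8, 11, 14, 17; w runs 1, 2, 3, 4, 5 — each is linear in n (n = 1, 2, …).
For the next term, n = 6, so the run lengths are 11, 20, 6.

aaaaaaaaaaarrrrrrrrrrrrrrrrrrrrwwwwww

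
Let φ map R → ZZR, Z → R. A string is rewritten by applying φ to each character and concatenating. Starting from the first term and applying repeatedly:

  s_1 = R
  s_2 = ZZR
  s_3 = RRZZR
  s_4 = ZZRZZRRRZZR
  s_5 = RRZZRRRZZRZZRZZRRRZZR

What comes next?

Rewriting the 21 symbols of RRZZRRRZZRZZRZZRRRZZR one by one yields ZZR ZZR R R ZZR ZZR ZZR R R ZZR R R ZZR R R ZZR ZZR ZZR R R ZZR; concatenated:

ZZRZZRRRZZRZZRZZRRRZZRRRZZRRRZZRZZRZZRRRZZR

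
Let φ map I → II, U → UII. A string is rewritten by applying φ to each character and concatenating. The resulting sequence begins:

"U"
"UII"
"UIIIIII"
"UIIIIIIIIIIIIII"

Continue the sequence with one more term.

Rewriting the 15 symbols of UIIIIIIIIIIIIII one by one yields UII II II II II II II II II II II II II II II; concatenated:

UIIIIIIIIIIIIIIIIIIIIIIIIIIIIII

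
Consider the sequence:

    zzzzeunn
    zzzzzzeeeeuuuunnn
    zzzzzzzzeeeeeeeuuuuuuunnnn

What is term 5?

zzzzzzzzzzzzeeeeeeeeeeeeeuuuuuuuuuuuuunnnnnn

Reading off run lengths: z runs 4, 6, 8; e runs 1, 4, 7; u runs 1, 4, 7; n runs 2, 3, 4 — each is linear in n (n = 1, 2, …).
For term 5, n = 5, so the run lengths are 12, 13, 13, 6.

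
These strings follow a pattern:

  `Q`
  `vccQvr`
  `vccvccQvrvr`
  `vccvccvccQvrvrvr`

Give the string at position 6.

vccvccvccvccvccQvrvrvrvrvr

Each term wraps the previous one in vcc on the left and vr on the right.
From vccvccvccQvrvrvr, 2 further steps: vccvccvccQvrvrvr → vccvccvccvccQvrvrvrvr → (answer).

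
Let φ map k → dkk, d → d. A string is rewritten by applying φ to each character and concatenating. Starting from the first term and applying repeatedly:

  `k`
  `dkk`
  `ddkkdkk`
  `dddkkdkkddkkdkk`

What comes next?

Replace each of the 15 characters of dddkkdkkddkkdkk in place — d d d dkk dkk d dkk dkk d d dkk dkk d dkk dkk — and concatenate.

ddddkkdkkddkkdkkdddkkdkkddkkdkk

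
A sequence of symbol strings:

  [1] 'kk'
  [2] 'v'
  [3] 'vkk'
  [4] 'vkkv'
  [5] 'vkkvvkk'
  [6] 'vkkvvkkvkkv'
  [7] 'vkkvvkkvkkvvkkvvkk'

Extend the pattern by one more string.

This is a Fibonacci-style word recurrence s(k) = s(k−1)·s(k−2): e.g. v·kk = vkk.
The next term joins vkkvvkkvkkvvkkvvkk and vkkvvkkvkkv.

vkkvvkkvkkvvkkvvkkvkkvvkkvkkv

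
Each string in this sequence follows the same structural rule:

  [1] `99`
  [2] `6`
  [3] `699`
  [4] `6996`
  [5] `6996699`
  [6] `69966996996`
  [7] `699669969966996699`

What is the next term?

From term 3 onward, concatenate the last term with the second-to-last: 6·99 = 699, 699·6 = 6996, …
The next term joins 699669969966996699 and 69966996996.

69966996996699669969966996996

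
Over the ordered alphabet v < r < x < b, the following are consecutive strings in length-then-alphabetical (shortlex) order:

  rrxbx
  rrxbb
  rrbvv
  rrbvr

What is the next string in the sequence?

The successor of rrbvr increments the rightmost position that isn't already b and resets every position after it to v.

rrbvx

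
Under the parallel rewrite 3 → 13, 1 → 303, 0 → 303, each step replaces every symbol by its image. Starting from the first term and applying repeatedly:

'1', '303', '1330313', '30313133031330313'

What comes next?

Applying the rule to each of the 17 symbols of 30313133031330313 gives the pieces 13 303 13 303 13 303 13 13 303 13 303 13 13 303 13 303 13, which concatenate to the answer.

13303133031330313133031330313133031330313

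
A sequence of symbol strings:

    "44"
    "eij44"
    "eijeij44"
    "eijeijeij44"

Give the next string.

Every step adds eij at the front: s(k+1) = eij·s(k).
So the next term is eij·eijeijeij44.

eijeijeijeij44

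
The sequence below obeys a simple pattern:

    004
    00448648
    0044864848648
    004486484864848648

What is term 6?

0044864848648486484864848648

Each term is the previous one with 48648 appended.
From 004486484864848648, 2 further steps: 004486484864848648 → 00448648486484864848648 → (answer).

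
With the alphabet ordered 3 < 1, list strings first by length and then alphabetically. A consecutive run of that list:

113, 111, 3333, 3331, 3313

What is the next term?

3311

Find the rightmost character of 3313 below 1, bump it to the next letter, and reset everything to its right to 3.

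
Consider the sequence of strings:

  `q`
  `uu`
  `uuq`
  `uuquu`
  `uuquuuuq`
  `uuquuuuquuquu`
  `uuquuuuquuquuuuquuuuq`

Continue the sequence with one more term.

This is a Fibonacci-style word recurrence s(k) = s(k−1)·s(k−2): e.g. uu·q = uuq.
The next term joins uuquuuuquuquuuuquuuuq and uuquuuuquuquu.

uuquuuuquuquuuuquuuuquuquuuuquuquu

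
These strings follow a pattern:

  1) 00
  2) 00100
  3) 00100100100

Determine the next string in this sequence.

s(k+1) = s(k)·1·s(k) — each term doubles the last with '1' between the halves.
Doubling 00100100100 with '1' between the halves:

00100100100100100100100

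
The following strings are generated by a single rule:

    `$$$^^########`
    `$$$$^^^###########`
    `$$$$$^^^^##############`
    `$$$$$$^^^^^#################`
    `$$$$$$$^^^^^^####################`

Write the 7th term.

$$$$$$$$$^^^^^^^^##########################

Reading off run lengths: $ runs 3, 4, 5, 6, 7; ^ runs 2, 3, 4, 5, 6; # runs 8, 11, 14, 17, 20 — each is linear in n, where the shown terms are n = 2, 3, 4, 5, 6.
At n = 8 the blocks have lengths 9, 8, 26.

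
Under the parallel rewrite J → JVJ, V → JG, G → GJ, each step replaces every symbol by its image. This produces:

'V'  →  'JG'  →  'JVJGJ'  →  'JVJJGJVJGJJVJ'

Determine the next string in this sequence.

Rewriting the 13 symbols of JVJJGJVJGJJVJ one by one yields JVJ JG JVJ JVJ GJ JVJ JG JVJ GJ JVJ JVJ JG JVJ; concatenated:

JVJJGJVJJVJGJJVJJGJVJGJJVJJVJJGJVJ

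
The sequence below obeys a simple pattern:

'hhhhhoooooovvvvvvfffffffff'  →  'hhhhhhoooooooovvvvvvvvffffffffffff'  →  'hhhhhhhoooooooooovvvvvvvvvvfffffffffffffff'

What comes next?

hhhhhhhhoooooooooooovvvvvvvvvvvvffffffffffffffffff

Each string has the form h^{n+3} o^{2n+2} v^{2n+2} f^{3n+3}, where the shown terms are n = 2, 3, 4.
For the next term, n = 5, so the run lengths are 8, 12, 12, 18.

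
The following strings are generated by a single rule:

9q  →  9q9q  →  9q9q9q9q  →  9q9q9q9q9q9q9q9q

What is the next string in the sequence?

Every step duplicates the string.
Doubling 9q9q9q9q9q9q9q9q:

9q9q9q9q9q9q9q9q9q9q9q9q9q9q9q9q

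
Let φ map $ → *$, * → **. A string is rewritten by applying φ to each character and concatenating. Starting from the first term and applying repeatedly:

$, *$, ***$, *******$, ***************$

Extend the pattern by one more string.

Replace each of the 16 characters of ***************$ in place — ** ** ** ** ** ** ** ** ** ** ** ** ** ** ** *$ — and concatenate.

*******************************$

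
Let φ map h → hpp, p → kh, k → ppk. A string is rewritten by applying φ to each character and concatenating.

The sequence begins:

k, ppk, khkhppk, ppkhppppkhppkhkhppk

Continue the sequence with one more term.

Applying the rule to each of the 19 symbols of ppkhppppkhppkhkhppk gives the pieces kh kh ppk hpp kh kh kh kh ppk hpp kh kh ppk hpp ppk hpp kh kh ppk, which concatenate to the answer.

khkhppkhppkhkhkhkhppkhppkhkhppkhppppkhppkhkhppk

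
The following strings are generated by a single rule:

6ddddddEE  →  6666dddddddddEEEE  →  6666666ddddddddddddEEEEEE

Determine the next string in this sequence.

6666666666dddddddddddddddEEEEEEEE

Each string has the form 6^{3n-2} d^{3n+3} E^{2n} (n = 1, 2, …).
For the next term, n = 4, so the run lengths are 10, 15, 8.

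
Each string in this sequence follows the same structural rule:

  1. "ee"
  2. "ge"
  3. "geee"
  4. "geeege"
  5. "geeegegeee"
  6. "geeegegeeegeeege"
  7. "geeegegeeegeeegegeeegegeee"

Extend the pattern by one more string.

geeegegeeegeeegegeeegegeeegeeegegeeegeeege

From term 3 onward, concatenate the last term with the second-to-last: ge·ee = geee, geee·ge = geeege, …
The next term joins geeegegeeegeeegegeeegegeee and geeegegeeegeeege.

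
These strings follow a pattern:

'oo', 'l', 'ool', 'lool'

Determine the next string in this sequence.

From term 3 onward, concatenate the second-to-last term with the last: oo·l = ool, l·ool = lool, …
The next term joins ool and lool.

oollool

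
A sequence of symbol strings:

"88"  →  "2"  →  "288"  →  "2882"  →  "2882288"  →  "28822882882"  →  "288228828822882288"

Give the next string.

This is a Fibonacci-style word recurrence s(k) = s(k−1)·s(k−2): e.g. 2·88 = 288.
So term 8 is 288228828822882288·28822882882.

28822882882288228828822882882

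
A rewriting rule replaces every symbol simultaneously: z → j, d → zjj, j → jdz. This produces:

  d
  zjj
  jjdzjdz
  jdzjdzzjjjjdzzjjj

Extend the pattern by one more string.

Rewriting the 17 symbols of jdzjdzzjjjjdzzjjj one by one yields jdz zjj j jdz zjj j j jdz jdz jdz jdz zjj j j jdz jdz jdz; concatenated:

jdzzjjjjdzzjjjjjdzjdzjdzjdzzjjjjjdzjdzjdz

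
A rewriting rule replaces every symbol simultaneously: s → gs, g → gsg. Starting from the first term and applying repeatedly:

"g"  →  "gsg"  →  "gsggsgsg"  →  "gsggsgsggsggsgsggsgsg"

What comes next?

Rewriting the 21 symbols of gsggsgsggsggsgsggsgsg one by one yields gsg gs gsg gsg gs gsg gs gsg gsg gs gsg gsg gs gsg gs gsg gsg gs gsg gs gsg; concatenated:

gsggsgsggsggsgsggsgsggsggsgsggsggsgsggsgsggsggsgsggsgsg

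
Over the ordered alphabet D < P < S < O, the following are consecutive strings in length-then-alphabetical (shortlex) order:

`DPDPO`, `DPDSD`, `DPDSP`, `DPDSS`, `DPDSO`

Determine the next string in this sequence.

DPDOD

Find the rightmost character of DPDSO below O, bump it to the next letter, and reset everything to its right to D.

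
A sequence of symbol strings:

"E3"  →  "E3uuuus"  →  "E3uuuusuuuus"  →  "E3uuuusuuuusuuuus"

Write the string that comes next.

Every step adds uuuus to the end: s(k+1) = s(k)·uuuus.
Applying this once more to E3uuuusuuuusuuuus:

E3uuuusuuuusuuuusuuuus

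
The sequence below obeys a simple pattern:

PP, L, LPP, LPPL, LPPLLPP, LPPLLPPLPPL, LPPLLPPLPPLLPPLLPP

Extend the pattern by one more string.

LPPLLPPLPPLLPPLLPPLPPLLPPLPPL

This is a Fibonacci-style word recurrence s(k) = s(k−1)·s(k−2): e.g. L·PP = LPP.
The next term joins LPPLLPPLPPLLPPLLPP and LPPLLPPLPPL.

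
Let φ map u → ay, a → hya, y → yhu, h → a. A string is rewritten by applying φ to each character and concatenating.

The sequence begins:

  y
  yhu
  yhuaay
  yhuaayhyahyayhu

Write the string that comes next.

φ(yhuaayhyahyayhu) expands symbol-by-symbol to yhu a ay hya hya yhu a yhu hya a yhu hya yhu a ay; joining the 15 pieces gives the next term.

yhuaayhyahyayhuayhuhyaayhuhyayhuaay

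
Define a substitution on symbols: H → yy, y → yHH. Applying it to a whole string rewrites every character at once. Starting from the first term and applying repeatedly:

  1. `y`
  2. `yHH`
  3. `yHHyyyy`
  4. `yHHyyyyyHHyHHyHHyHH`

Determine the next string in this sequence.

Replace each of the 19 characters of yHHyyyyyHHyHHyHHyHH in place — yHH yy yy yHH yHH yHH yHH yHH yy yy yHH yy yy yHH yy yy yHH yy yy — and concatenate.

yHHyyyyyHHyHHyHHyHHyHHyyyyyHHyyyyyHHyyyyyHHyyyy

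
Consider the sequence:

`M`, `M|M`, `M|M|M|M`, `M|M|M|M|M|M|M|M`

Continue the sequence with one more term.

s(k+1) = s(k)·|·s(k) — each term doubles the last with '|' between the halves.
Doubling M|M|M|M|M|M|M|M with '|' between the halves:

M|M|M|M|M|M|M|M|M|M|M|M|M|M|M|M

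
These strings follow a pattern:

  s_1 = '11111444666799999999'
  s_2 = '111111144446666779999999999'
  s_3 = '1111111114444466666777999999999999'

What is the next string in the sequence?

The n-th term is 2n-1 1's then n 4's then n 6's then n-2 7's then 2n+2 9's, where the shown terms are n = 3, 4, 5.
Setting n = 6 gives 11, 6, 6, 4, 14 characters in each block.

11111111111444444666666777799999999999999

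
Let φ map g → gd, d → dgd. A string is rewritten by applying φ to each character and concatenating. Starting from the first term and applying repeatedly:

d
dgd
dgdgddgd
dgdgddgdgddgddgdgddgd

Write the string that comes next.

dgdgddgdgddgddgdgddgdgddgddgdgddgddgdgddgdgddgddgdgddgd

φ(dgdgddgdgddgddgdgddgd) expands symbol-by-symbol to dgd gd dgd gd dgd dgd gd dgd gd dgd dgd gd dgd dgd gd dgd gd dgd dgd gd dgd; joining the 21 pieces gives the next term.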